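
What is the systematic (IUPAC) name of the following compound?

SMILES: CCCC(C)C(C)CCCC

4,5-dimethylnonane

The longest carbon chain is 9 atoms: the parent is nonane.
Number the chain so that the substituent locant set {4,5} is lower than {5,6} at the first point of difference.
With this numbering: methyl groups at C-4 and C-5.
The name is 4,5-dimethylnonane.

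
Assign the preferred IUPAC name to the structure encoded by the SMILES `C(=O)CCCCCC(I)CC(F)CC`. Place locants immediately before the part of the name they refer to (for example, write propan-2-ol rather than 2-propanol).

9-fluoro-7-iodoundecanal

The longest chain bearing the –CHO group is 11 carbons long (undecane).
The principal characteristic group is an aldehyde (terminal –CHO), named with the suffix -al.
Number the chain so that the aldehyde carbon is C-1 by definition.
This places a fluoro group at C-9; an iodo group at C-7.
The substituents are ordered alphabetically, ignoring any di-/tri- multipliers.
Assembling the pieces gives 9-fluoro-7-iodoundecanal.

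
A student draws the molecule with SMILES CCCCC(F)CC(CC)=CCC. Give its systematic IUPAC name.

4-ethyl-6-fluorodec-3-ene

The longest chain bearing the multiple bond is 10 carbons long (decane).
There is one C=C double bond, indicated by the ending -ene.
The numbering direction is chosen so that numbering from this end puts the double bond at C-3 rather than C-7.
That gives the double bond between C-3 and C-4; an ethyl group at C-4; a fluoro group at C-6.
The substituents are ordered alphabetically, ignoring any di-/tri- multipliers.
Assembling the pieces gives 4-ethyl-6-fluorodec-3-ene.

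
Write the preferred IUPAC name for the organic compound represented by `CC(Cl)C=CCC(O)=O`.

5-chlorohex-3-enoic acid

Counting along the main chain through the –COOH group and the multiple bond gives 6 carbons: the parent is hexane.
The principal characteristic group is a carboxylic acid (terminal –COOH), named with the suffix -oic acid.
The chain contains a C=C double bond, so the unsaturation ending is -ene.
Choose the numbering such that the carboxylic acid carbon is C-1 by definition.
With this numbering: the double bond between C-3 and C-4; a chloro group at C-5.
The name is 5-chlorohex-3-enoic acid.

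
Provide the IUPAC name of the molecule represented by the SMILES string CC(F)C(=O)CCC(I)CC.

2-fluoro-6-iodooctan-3-one

The longest carbon chain that includes the carbonyl has 8 carbons, so the parent hydride is octane.
The principal characteristic group is a ketone (C=O on an internal carbon), named with the suffix -one.
Choose the numbering such that numbering from this end puts the carbonyl group at C-3 rather than C-6.
This places the carbonyl at C-3; a fluoro group at C-2; an iodo group at C-6.
The substituents are ordered alphabetically, ignoring any di-/tri- multipliers.
Assembling the pieces gives 2-fluoro-6-iodooctan-3-one.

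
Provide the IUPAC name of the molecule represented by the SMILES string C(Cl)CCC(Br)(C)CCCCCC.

4-bromo-1-chloro-4-methyldecane

The longest continuous carbon chain has 10 atoms, so the parent hydride is decane.
The numbering direction is chosen so that the substituent locant set {1,4,4} is lower than {7,7,10} at the first point of difference.
That gives a bromo group at C-4; a chloro group at C-1; a methyl group at C-4.
The substituents are ordered alphabetically, ignoring any di-/tri- multipliers.
Putting it together: 4-bromo-1-chloro-4-methyldecane.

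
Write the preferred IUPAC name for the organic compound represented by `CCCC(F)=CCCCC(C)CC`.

Counting along the main chain through the multiple bond gives 11 carbons: the parent is undecane.
There is one C=C double bond, indicated by the ending -ene.
The numbering direction is chosen so that numbering from this end puts the double bond at C-4 rather than C-7.
This places the double bond between C-4 and C-5; a fluoro group at C-4; a methyl group at C-9.
The substituents are ordered alphabetically, ignoring any di-/tri- multipliers.
Putting it together: 4-fluoro-9-methylundec-4-ene.

4-fluoro-9-methylundec-4-ene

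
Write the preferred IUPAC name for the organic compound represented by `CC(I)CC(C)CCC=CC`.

8-iodo-6-methylnon-2-ene

The longest carbon chain that includes the multiple bond has 9 carbons, so the parent hydride is nonane.
There is one C=C double bond, indicated by the ending -ene.
Choose the numbering such that numbering from this end puts the double bond at C-2 rather than C-7.
This places the double bond between C-2 and C-3; an iodo group at C-8; a methyl group at C-6.
Substituent prefixes are cited in alphabetical order (multiplying prefixes like di-/tri- are ignored for ordering).
Assembling the pieces gives 8-iodo-6-methylnon-2-ene.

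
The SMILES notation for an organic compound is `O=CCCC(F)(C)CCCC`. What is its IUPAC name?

Counting along the main chain through the –CHO group gives 8 carbons: the parent is octane.
The principal characteristic group is an aldehyde (terminal –CHO), named with the suffix -al.
Choose the numbering such that the aldehyde carbon is C-1 by definition.
With this numbering: a fluoro group at C-4; a methyl group at C-4.
Prefixes are listed alphabetically: fluoro, methyl.
Assembling the pieces gives 4-fluoro-4-methyloctanal.

4-fluoro-4-methyloctanal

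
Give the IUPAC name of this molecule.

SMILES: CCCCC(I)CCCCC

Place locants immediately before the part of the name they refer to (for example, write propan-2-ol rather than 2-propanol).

5-iododecane

The longest carbon chain is 10 atoms: the parent is decane.
Choose the numbering such that the substituent locant set {5} is lower than {6} at the first point of difference.
That gives an iodo group at C-5.
The name is 5-iododecane.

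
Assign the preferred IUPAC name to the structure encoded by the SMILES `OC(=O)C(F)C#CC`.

2-fluoropent-3-ynoic acid

The longest chain bearing the –COOH group and the multiple bond is 5 carbons long (pentane).
The highest-priority functional group is a carboxylic acid (terminal –COOH), so the name ends in -oic acid.
There is one C≡C triple bond, indicated by the ending -yne.
The numbering direction is chosen so that the carboxylic acid carbon is C-1 by definition.
This places the triple bond between C-3 and C-4; a fluoro group at C-2.
The name is 2-fluoropent-3-ynoic acid.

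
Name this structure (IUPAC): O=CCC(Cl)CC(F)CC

3-chloro-5-fluoroheptanal

The longest carbon chain that includes the –CHO group has 7 carbons, so the parent hydride is heptane.
The principal characteristic group is an aldehyde (terminal –CHO), named with the suffix -al.
The numbering direction is chosen so that the aldehyde carbon is C-1 by definition.
That gives a chloro group at C-3; a fluoro group at C-5.
The substituents are ordered alphabetically, ignoring any di-/tri- multipliers.
The name is 3-chloro-5-fluoroheptanal.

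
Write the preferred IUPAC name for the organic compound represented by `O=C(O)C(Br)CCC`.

Counting along the main chain through the –COOH group gives 5 carbons: the parent is pentane.
The principal characteristic group is a carboxylic acid (terminal –COOH), named with the suffix -oic acid.
The numbering direction is chosen so that the carboxylic acid carbon is C-1 by definition.
With this numbering: a bromo group at C-2.
Putting it together: 2-bromopentanoic acid.

2-bromopentanoic acid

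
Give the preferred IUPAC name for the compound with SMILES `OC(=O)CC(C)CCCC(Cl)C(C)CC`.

The longest carbon chain that includes the –COOH group has 10 carbons, so the parent hydride is decane.
The highest-priority functional group is a carboxylic acid (terminal –COOH), so the name ends in -oic acid.
Number the chain so that the carboxylic acid carbon is C-1 by definition.
That gives a chloro group at C-7; methyl groups at C-3 and C-8.
Substituent prefixes are cited in alphabetical order (multiplying prefixes like di-/tri- are ignored for ordering).
Assembling the pieces gives 7-chloro-3,8-dimethyldecanoic acid.

7-chloro-3,8-dimethyldecanoic acid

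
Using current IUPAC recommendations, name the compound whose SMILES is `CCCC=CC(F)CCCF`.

6,9-difluoronon-4-ene

The longest chain bearing the multiple bond is 9 carbons long (nonane).
There is one C=C double bond, indicated by the ending -ene.
Choose the numbering such that numbering from this end puts the double bond at C-4 rather than C-5.
This places the double bond between C-4 and C-5; fluoro groups at C-6 and C-9.
Assembling the pieces gives 6,9-difluoronon-4-ene.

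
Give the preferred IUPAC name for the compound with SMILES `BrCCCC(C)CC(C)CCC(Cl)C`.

The longest carbon chain is 10 atoms: the parent is decane.
Number the chain so that the substituent locant set {1,4,6,9} is lower than {2,5,7,10} at the first point of difference.
With this numbering: a bromo group at C-1; a chloro group at C-9; methyl groups at C-4 and C-6.
Prefixes are listed alphabetically: bromo, chloro, methyl.
The name is 1-bromo-9-chloro-4,6-dimethyldecane.

1-bromo-9-chloro-4,6-dimethyldecane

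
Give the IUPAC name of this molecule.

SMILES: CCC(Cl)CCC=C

The longest carbon chain that includes the multiple bond has 7 carbons, so the parent hydride is heptane.
The chain contains a C=C double bond, so the unsaturation ending is -ene.
Number the chain so that numbering from this end puts the double bond at C-1 rather than C-6.
That gives the double bond between C-1 and C-2; a chloro group at C-5.
Assembling the pieces gives 5-chlorohept-1-ene.

5-chlorohept-1-ene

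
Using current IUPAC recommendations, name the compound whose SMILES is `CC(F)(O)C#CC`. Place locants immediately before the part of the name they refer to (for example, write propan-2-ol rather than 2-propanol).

2-fluoropent-3-yn-2-ol

The longest carbon chain that includes the –OH group and the multiple bond has 5 carbons, so the parent hydride is pentane.
The highest-priority functional group is an alcohol (–OH), so the name ends in -ol.
The chain contains a C≡C triple bond, so the unsaturation ending is -yne.
Choose the numbering such that numbering from this end puts the hydroxyl group at C-2 rather than C-4.
This places the hydroxyl at C-2; the triple bond between C-3 and C-4; a fluoro group at C-2.
The name is 2-fluoropent-3-yn-2-ol.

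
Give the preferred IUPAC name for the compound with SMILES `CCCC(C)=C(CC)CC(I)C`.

The longest chain bearing the multiple bond is 8 carbons long (octane).
There is one C=C double bond, indicated by the ending -ene.
Choose the numbering such that the substituent locant set {2,4,5} is lower than {4,5,7} at the first point of difference.
With this numbering: the double bond between C-4 and C-5; an ethyl group at C-4; an iodo group at C-2; a methyl group at C-5.
Substituent prefixes are cited in alphabetical order (multiplying prefixes like di-/tri- are ignored for ordering).
The name is 4-ethyl-2-iodo-5-methyloct-4-ene.

4-ethyl-2-iodo-5-methyloct-4-ene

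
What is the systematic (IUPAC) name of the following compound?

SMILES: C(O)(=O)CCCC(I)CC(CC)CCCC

7-ethyl-5-iodoundecanoic acid

The longest carbon chain that includes the –COOH group has 11 carbons, so the parent hydride is undecane.
The principal characteristic group is a carboxylic acid (terminal –COOH), named with the suffix -oic acid.
The numbering direction is chosen so that the carboxylic acid carbon is C-1 by definition.
This places an ethyl group at C-7; an iodo group at C-5.
Prefixes are listed alphabetically: ethyl, iodo.
Putting it together: 7-ethyl-5-iodoundecanoic acid.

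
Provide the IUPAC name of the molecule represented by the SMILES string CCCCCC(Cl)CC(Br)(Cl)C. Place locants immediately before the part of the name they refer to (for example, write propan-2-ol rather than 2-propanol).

The parent chain contains 9 carbons (nonane).
Number the chain so that the substituent locant set {2,2,4} is lower than {6,8,8} at the first point of difference.
That gives a bromo group at C-2; chloro groups at C-2 and C-4.
The substituents are ordered alphabetically, ignoring any di-/tri- multipliers.
Assembling the pieces gives 2-bromo-2,4-dichlorononane.

2-bromo-2,4-dichlorononane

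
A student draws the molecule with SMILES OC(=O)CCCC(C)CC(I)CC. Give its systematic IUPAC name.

The longest carbon chain that includes the –COOH group has 9 carbons, so the parent hydride is nonane.
The highest-priority functional group is a carboxylic acid (terminal –COOH), so the name ends in -oic acid.
Number the chain so that the carboxylic acid carbon is C-1 by definition.
That gives an iodo group at C-7; a methyl group at C-5.
Substituent prefixes are cited in alphabetical order (multiplying prefixes like di-/tri- are ignored for ordering).
Assembling the pieces gives 7-iodo-5-methylnonanoic acid.

7-iodo-5-methylnonanoic acid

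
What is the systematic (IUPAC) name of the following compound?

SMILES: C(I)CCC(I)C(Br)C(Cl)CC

The parent chain contains 8 carbons (octane).
The numbering direction is chosen so that the substituent locant set {1,4,5,6} is lower than {3,4,5,8} at the first point of difference.
That gives a bromo group at C-5; a chloro group at C-6; iodo groups at C-1 and C-4.
The substituents are ordered alphabetically, ignoring any di-/tri- multipliers.
The name is 5-bromo-6-chloro-1,4-diiodooctane.

5-bromo-6-chloro-1,4-diiodooctane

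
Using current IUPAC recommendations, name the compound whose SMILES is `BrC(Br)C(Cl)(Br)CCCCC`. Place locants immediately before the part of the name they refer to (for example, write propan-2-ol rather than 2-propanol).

The longest carbon chain is 7 atoms: the parent is heptane.
The numbering direction is chosen so that the substituent locant set {1,1,2,2} is lower than {6,6,7,7} at the first point of difference.
With this numbering: bromo groups at C-1 (×2) and C-2; a chloro group at C-2.
The substituents are ordered alphabetically, ignoring any di-/tri- multipliers.
Assembling the pieces gives 1,1,2-tribromo-2-chloroheptane.

1,1,2-tribromo-2-chloroheptane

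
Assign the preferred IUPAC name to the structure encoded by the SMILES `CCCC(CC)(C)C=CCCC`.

6-ethyl-6-methylnon-4-ene

The longest chain bearing the multiple bond is 9 carbons long (nonane).
There is one C=C double bond, indicated by the ending -ene.
The numbering direction is chosen so that numbering from this end puts the double bond at C-4 rather than C-5.
That gives the double bond between C-4 and C-5; an ethyl group at C-6; a methyl group at C-6.
Substituent prefixes are cited in alphabetical order (multiplying prefixes like di-/tri- are ignored for ordering).
Putting it together: 6-ethyl-6-methylnon-4-ene.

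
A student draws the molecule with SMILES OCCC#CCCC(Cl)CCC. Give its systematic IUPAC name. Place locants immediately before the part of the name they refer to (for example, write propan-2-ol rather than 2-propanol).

7-chlorodec-3-yn-1-ol

Counting along the main chain through the –OH group and the multiple bond gives 10 carbons: the parent is decane.
The highest-priority functional group is an alcohol (–OH), so the name ends in -ol.
A C≡C triple bond in the chain gives the infix -yne-.
The numbering direction is chosen so that numbering from this end puts the hydroxyl group at C-1 rather than C-10.
This places the hydroxyl at C-1; the triple bond between C-3 and C-4; a chloro group at C-7.
Assembling the pieces gives 7-chlorodec-3-yn-1-ol.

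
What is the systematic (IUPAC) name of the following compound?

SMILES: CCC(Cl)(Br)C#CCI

4-bromo-4-chloro-1-iodohex-2-yne

The longest carbon chain that includes the multiple bond has 6 carbons, so the parent hydride is hexane.
The chain contains a C≡C triple bond, so the unsaturation ending is -yne.
Number the chain so that numbering from this end puts the triple bond at C-2 rather than C-4.
This places the triple bond between C-2 and C-3; a bromo group at C-4; a chloro group at C-4; an iodo group at C-1.
Substituent prefixes are cited in alphabetical order (multiplying prefixes like di-/tri- are ignored for ordering).
The name is 4-bromo-4-chloro-1-iodohex-2-yne.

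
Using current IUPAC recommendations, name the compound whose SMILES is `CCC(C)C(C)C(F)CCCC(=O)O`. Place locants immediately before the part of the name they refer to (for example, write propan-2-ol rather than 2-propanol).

5-fluoro-6,7-dimethylnonanoic acid

The longest carbon chain that includes the –COOH group has 9 carbons, so the parent hydride is nonane.
The highest-priority functional group is a carboxylic acid (terminal –COOH), so the name ends in -oic acid.
Choose the numbering such that the carboxylic acid carbon is C-1 by definition.
With this numbering: a fluoro group at C-5; methyl groups at C-6 and C-7.
Prefixes are listed alphabetically: fluoro, methyl.
Putting it together: 5-fluoro-6,7-dimethylnonanoic acid.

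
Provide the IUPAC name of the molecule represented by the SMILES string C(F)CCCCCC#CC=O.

9-fluoronon-2-ynal

Counting along the main chain through the –CHO group and the multiple bond gives 9 carbons: the parent is nonane.
The highest-priority functional group is an aldehyde (terminal –CHO), so the name ends in -al.
There is one C≡C triple bond, indicated by the ending -yne.
Choose the numbering such that the aldehyde carbon is C-1 by definition.
That gives the triple bond between C-2 and C-3; a fluoro group at C-9.
Assembling the pieces gives 9-fluoronon-2-ynal.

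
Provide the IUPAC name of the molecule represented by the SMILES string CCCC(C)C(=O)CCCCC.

4-methyldecan-5-one

The longest chain bearing the carbonyl is 10 carbons long (decane).
The principal characteristic group is a ketone (C=O on an internal carbon), named with the suffix -one.
The numbering direction is chosen so that numbering from this end puts the carbonyl group at C-5 rather than C-6.
This places the carbonyl at C-5; a methyl group at C-4.
The name is 4-methyldecan-5-one.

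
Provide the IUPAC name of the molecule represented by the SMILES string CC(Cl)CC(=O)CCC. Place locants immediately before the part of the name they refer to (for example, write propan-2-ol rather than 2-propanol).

2-chloroheptan-4-one

The longest chain bearing the carbonyl is 7 carbons long (heptane).
The highest-priority functional group is a ketone (C=O on an internal carbon), so the name ends in -one.
Choose the numbering such that the substituent locant set {2} is lower than {6} at the first point of difference.
This places the carbonyl at C-4; a chloro group at C-2.
The name is 2-chloroheptan-4-one.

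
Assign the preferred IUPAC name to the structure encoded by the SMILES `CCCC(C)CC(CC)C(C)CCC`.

5-ethyl-4,7-dimethyldecane

The longest carbon chain is 10 atoms: the parent is decane.
Number the chain so that the substituent locant set {4,5,7} is lower than {4,6,7} at the first point of difference.
This places an ethyl group at C-5; methyl groups at C-4 and C-7.
Prefixes are listed alphabetically: ethyl, methyl.
Assembling the pieces gives 5-ethyl-4,7-dimethyldecane.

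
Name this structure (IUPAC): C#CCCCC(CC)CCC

The longest chain bearing the multiple bond is 9 carbons long (nonane).
There is one C≡C triple bond, indicated by the ending -yne.
Number the chain so that numbering from this end puts the triple bond at C-1 rather than C-8.
That gives the triple bond between C-1 and C-2; an ethyl group at C-6.
The name is 6-ethylnon-1-yne.

6-ethylnon-1-yne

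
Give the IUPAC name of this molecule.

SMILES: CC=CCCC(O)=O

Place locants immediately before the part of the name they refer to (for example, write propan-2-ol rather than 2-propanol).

The longest carbon chain that includes the –COOH group and the multiple bond has 6 carbons, so the parent hydride is hexane.
A carboxylic acid (terminal –COOH) is the principal characteristic group, giving the suffix -oic acid.
The chain contains a C=C double bond, so the unsaturation ending is -ene.
Number the chain so that the carboxylic acid carbon is C-1 by definition.
This places the double bond between C-4 and C-5.
Assembling the pieces gives hex-4-enoic acid.

hex-4-enoic acid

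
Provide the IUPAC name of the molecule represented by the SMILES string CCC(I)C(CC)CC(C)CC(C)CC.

The longest carbon chain is 10 atoms: the parent is decane.
Choose the numbering such that the substituent locant set {3,4,6,8} is lower than {3,5,7,8} at the first point of difference.
This places an ethyl group at C-4; an iodo group at C-3; methyl groups at C-6 and C-8.
The substituents are ordered alphabetically, ignoring any di-/tri- multipliers.
Assembling the pieces gives 4-ethyl-3-iodo-6,8-dimethyldecane.

4-ethyl-3-iodo-6,8-dimethyldecane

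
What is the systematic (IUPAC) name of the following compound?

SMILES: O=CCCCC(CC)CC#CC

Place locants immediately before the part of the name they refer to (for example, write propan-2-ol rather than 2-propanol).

The longest carbon chain that includes the –CHO group and the multiple bond has 9 carbons, so the parent hydride is nonane.
The highest-priority functional group is an aldehyde (terminal –CHO), so the name ends in -al.
A C≡C triple bond in the chain gives the infix -yne-.
The numbering direction is chosen so that the aldehyde carbon is C-1 by definition.
That gives the triple bond between C-7 and C-8; an ethyl group at C-5.
Putting it together: 5-ethylnon-7-ynal.

5-ethylnon-7-ynal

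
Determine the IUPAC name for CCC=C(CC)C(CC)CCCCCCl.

The longest carbon chain that includes the multiple bond has 10 carbons, so the parent hydride is decane.
The chain contains a C=C double bond, so the unsaturation ending is -ene.
Choose the numbering such that numbering from this end puts the double bond at C-3 rather than C-7.
With this numbering: the double bond between C-3 and C-4; a chloro group at C-10; ethyl groups at C-4 and C-5.
The substituents are ordered alphabetically, ignoring any di-/tri- multipliers.
Assembling the pieces gives 10-chloro-4,5-diethyldec-3-ene.

10-chloro-4,5-diethyldec-3-ene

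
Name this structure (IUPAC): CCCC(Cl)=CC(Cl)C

The longest carbon chain that includes the multiple bond has 7 carbons, so the parent hydride is heptane.
There is one C=C double bond, indicated by the ending -ene.
Choose the numbering such that numbering from this end puts the double bond at C-3 rather than C-4.
This places the double bond between C-3 and C-4; chloro groups at C-2 and C-4.
The name is 2,4-dichlorohept-3-ene.

2,4-dichlorohept-3-ene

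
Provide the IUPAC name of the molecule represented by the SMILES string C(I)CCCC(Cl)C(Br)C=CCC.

5-bromo-6-chloro-10-iododec-3-ene

The longest chain bearing the multiple bond is 10 carbons long (decane).
There is one C=C double bond, indicated by the ending -ene.
Number the chain so that numbering from this end puts the double bond at C-3 rather than C-7.
With this numbering: the double bond between C-3 and C-4; a bromo group at C-5; a chloro group at C-6; an iodo group at C-10.
Substituent prefixes are cited in alphabetical order (multiplying prefixes like di-/tri- are ignored for ordering).
Assembling the pieces gives 5-bromo-6-chloro-10-iododec-3-ene.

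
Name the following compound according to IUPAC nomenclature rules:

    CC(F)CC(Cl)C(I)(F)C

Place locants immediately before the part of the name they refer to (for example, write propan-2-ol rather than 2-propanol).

The parent chain contains 6 carbons (hexane).
Number the chain so that the substituent locant set {2,2,3,5} is lower than {2,4,5,5} at the first point of difference.
This places a chloro group at C-3; fluoro groups at C-2 and C-5; an iodo group at C-2.
Prefixes are listed alphabetically: chloro, fluoro, iodo.
Putting it together: 3-chloro-2,5-difluoro-2-iodohexane.

3-chloro-2,5-difluoro-2-iodohexane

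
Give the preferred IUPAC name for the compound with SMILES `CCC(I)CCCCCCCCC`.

3-iodododecane

The longest carbon chain is 12 atoms: the parent is dodecane.
Choose the numbering such that the substituent locant set {3} is lower than {10} at the first point of difference.
With this numbering: an iodo group at C-3.
The name is 3-iodododecane.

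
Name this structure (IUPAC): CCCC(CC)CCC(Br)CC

The longest carbon chain is 9 atoms: the parent is nonane.
The numbering direction is chosen so that the substituent locant set {3,6} is lower than {4,7} at the first point of difference.
This places a bromo group at C-3; an ethyl group at C-6.
The substituents are ordered alphabetically, ignoring any di-/tri- multipliers.
Assembling the pieces gives 3-bromo-6-ethylnonane.

3-bromo-6-ethylnonane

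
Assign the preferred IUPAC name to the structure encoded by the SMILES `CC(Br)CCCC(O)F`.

Counting along the main chain through the –OH group gives 6 carbons: the parent is hexane.
An alcohol (–OH) is the principal characteristic group, giving the suffix -ol.
Number the chain so that numbering from this end puts the hydroxyl group at C-1 rather than C-6.
That gives the hydroxyl at C-1; a bromo group at C-5; a fluoro group at C-1.
Prefixes are listed alphabetically: bromo, fluoro.
Assembling the pieces gives 5-bromo-1-fluorohexan-1-ol.

5-bromo-1-fluorohexan-1-ol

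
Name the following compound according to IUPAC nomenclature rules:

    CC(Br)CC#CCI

The longest chain bearing the multiple bond is 6 carbons long (hexane).
A C≡C triple bond in the chain gives the infix -yne-.
The numbering direction is chosen so that numbering from this end puts the triple bond at C-2 rather than C-4.
This places the triple bond between C-2 and C-3; a bromo group at C-5; an iodo group at C-1.
Substituent prefixes are cited in alphabetical order (multiplying prefixes like di-/tri- are ignored for ordering).
Putting it together: 5-bromo-1-iodohex-2-yne.

5-bromo-1-iodohex-2-yne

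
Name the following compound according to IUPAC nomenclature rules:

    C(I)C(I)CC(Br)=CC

The longest carbon chain that includes the multiple bond has 6 carbons, so the parent hydride is hexane.
A C=C double bond in the chain gives the infix -ene-.
Choose the numbering such that numbering from this end puts the double bond at C-2 rather than C-4.
With this numbering: the double bond between C-2 and C-3; a bromo group at C-3; iodo groups at C-5 and C-6.
Substituent prefixes are cited in alphabetical order (multiplying prefixes like di-/tri- are ignored for ordering).
The name is 3-bromo-5,6-diiodohex-2-ene.

3-bromo-5,6-diiodohex-2-ene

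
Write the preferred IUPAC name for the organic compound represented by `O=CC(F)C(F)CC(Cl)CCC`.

Counting along the main chain through the –CHO group gives 8 carbons: the parent is octane.
The highest-priority functional group is an aldehyde (terminal –CHO), so the name ends in -al.
Number the chain so that the aldehyde carbon is C-1 by definition.
With this numbering: a chloro group at C-5; fluoro groups at C-2 and C-3.
Prefixes are listed alphabetically: chloro, fluoro.
The name is 5-chloro-2,3-difluorooctanal.

5-chloro-2,3-difluorooctanal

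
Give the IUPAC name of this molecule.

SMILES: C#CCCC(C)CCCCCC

Counting along the main chain through the multiple bond gives 11 carbons: the parent is undecane.
A C≡C triple bond in the chain gives the infix -yne-.
Choose the numbering such that numbering from this end puts the triple bond at C-1 rather than C-10.
With this numbering: the triple bond between C-1 and C-2; a methyl group at C-5.
Assembling the pieces gives 5-methylundec-1-yne.

5-methylundec-1-yne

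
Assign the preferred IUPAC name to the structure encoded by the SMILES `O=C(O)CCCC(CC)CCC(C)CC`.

Counting along the main chain through the –COOH group gives 10 carbons: the parent is decane.
The highest-priority functional group is a carboxylic acid (terminal –COOH), so the name ends in -oic acid.
Choose the numbering such that the carboxylic acid carbon is C-1 by definition.
With this numbering: an ethyl group at C-5; a methyl group at C-8.
Prefixes are listed alphabetically: ethyl, methyl.
Putting it together: 5-ethyl-8-methyldecanoic acid.

5-ethyl-8-methyldecanoic acid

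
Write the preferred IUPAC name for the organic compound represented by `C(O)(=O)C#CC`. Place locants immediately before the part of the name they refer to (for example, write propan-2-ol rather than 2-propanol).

The longest chain bearing the –COOH group and the multiple bond is 4 carbons long (butane).
A carboxylic acid (terminal –COOH) is the principal characteristic group, giving the suffix -oic acid.
A C≡C triple bond in the chain gives the infix -yne-.
The numbering direction is chosen so that the carboxylic acid carbon is C-1 by definition.
This places the triple bond between C-2 and C-3.
The name is but-2-ynoic acid.

but-2-ynoic acid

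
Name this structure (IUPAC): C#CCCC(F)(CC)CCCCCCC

Counting along the main chain through the multiple bond gives 12 carbons: the parent is dodecane.
There is one C≡C triple bond, indicated by the ending -yne.
Number the chain so that numbering from this end puts the triple bond at C-1 rather than C-11.
This places the triple bond between C-1 and C-2; an ethyl group at C-5; a fluoro group at C-5.
Substituent prefixes are cited in alphabetical order (multiplying prefixes like di-/tri- are ignored for ordering).
The name is 5-ethyl-5-fluorododec-1-yne.

5-ethyl-5-fluorododec-1-yne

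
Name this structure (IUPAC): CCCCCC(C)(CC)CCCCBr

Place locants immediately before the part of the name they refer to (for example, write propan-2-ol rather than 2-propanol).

1-bromo-5-ethyl-5-methyldecane

The longest continuous carbon chain has 10 atoms, so the parent hydride is decane.
Number the chain so that the substituent locant set {1,5,5} is lower than {6,6,10} at the first point of difference.
That gives a bromo group at C-1; an ethyl group at C-5; a methyl group at C-5.
The substituents are ordered alphabetically, ignoring any di-/tri- multipliers.
The name is 1-bromo-5-ethyl-5-methyldecane.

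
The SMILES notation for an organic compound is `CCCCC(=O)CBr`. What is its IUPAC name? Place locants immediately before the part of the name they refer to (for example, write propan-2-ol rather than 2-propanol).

The longest carbon chain that includes the carbonyl has 6 carbons, so the parent hydride is hexane.
A ketone (C=O on an internal carbon) is the principal characteristic group, giving the suffix -one.
Number the chain so that numbering from this end puts the carbonyl group at C-2 rather than C-5.
This places the carbonyl at C-2; a bromo group at C-1.
The name is 1-bromohexan-2-one.

1-bromohexan-2-one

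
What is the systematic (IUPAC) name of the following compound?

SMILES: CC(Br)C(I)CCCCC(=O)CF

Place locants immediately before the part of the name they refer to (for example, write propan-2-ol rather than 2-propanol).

The longest carbon chain that includes the carbonyl has 9 carbons, so the parent hydride is nonane.
The highest-priority functional group is a ketone (C=O on an internal carbon), so the name ends in -one.
Number the chain so that numbering from this end puts the carbonyl group at C-2 rather than C-8.
That gives the carbonyl at C-2; a bromo group at C-8; a fluoro group at C-1; an iodo group at C-7.
Prefixes are listed alphabetically: bromo, fluoro, iodo.
Putting it together: 8-bromo-1-fluoro-7-iodononan-2-one.

8-bromo-1-fluoro-7-iodononan-2-one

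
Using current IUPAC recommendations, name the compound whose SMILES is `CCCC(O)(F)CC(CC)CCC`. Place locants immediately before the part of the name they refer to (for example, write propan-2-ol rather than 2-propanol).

Counting along the main chain through the –OH group gives 9 carbons: the parent is nonane.
The principal characteristic group is an alcohol (–OH), named with the suffix -ol.
Choose the numbering such that numbering from this end puts the hydroxyl group at C-4 rather than C-6.
That gives the hydroxyl at C-4; an ethyl group at C-6; a fluoro group at C-4.
The substituents are ordered alphabetically, ignoring any di-/tri- multipliers.
Putting it together: 6-ethyl-4-fluorononan-4-ol.

6-ethyl-4-fluorononan-4-ol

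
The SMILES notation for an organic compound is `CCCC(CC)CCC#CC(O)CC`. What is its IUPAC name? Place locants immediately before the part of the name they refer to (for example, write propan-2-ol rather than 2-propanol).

8-ethylundec-4-yn-3-ol

The longest carbon chain that includes the –OH group and the multiple bond has 11 carbons, so the parent hydride is undecane.
The highest-priority functional group is an alcohol (–OH), so the name ends in -ol.
A C≡C triple bond in the chain gives the infix -yne-.
Number the chain so that numbering from this end puts the hydroxyl group at C-3 rather than C-9.
With this numbering: the hydroxyl at C-3; the triple bond between C-4 and C-5; an ethyl group at C-8.
Assembling the pieces gives 8-ethylundec-4-yn-3-ol.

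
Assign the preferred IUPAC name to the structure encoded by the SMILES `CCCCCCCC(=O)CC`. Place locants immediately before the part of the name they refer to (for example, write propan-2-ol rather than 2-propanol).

decan-3-one

The longest carbon chain that includes the carbonyl has 10 carbons, so the parent hydride is decane.
The highest-priority functional group is a ketone (C=O on an internal carbon), so the name ends in -one.
Number the chain so that numbering from this end puts the carbonyl group at C-3 rather than C-8.
With this numbering: the carbonyl at C-3.
Assembling the pieces gives decan-3-one.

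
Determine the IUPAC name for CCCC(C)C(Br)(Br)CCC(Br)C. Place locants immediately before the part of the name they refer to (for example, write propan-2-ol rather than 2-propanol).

The longest continuous carbon chain has 9 atoms, so the parent hydride is nonane.
Number the chain so that the substituent locant set {2,5,5,6} is lower than {4,5,5,8} at the first point of difference.
With this numbering: bromo groups at C-2 and C-5 (×2); a methyl group at C-6.
Substituent prefixes are cited in alphabetical order (multiplying prefixes like di-/tri- are ignored for ordering).
The name is 2,5,5-tribromo-6-methylnonane.

2,5,5-tribromo-6-methylnonane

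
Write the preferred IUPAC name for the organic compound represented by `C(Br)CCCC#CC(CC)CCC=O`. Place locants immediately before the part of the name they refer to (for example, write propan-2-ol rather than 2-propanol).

The longest chain bearing the –CHO group and the multiple bond is 10 carbons long (decane).
An aldehyde (terminal –CHO) is the principal characteristic group, giving the suffix -al.
A C≡C triple bond in the chain gives the infix -yne-.
Number the chain so that the aldehyde carbon is C-1 by definition.
With this numbering: the triple bond between C-5 and C-6; a bromo group at C-10; an ethyl group at C-4.
Prefixes are listed alphabetically: bromo, ethyl.
Putting it together: 10-bromo-4-ethyldec-5-ynal.

10-bromo-4-ethyldec-5-ynal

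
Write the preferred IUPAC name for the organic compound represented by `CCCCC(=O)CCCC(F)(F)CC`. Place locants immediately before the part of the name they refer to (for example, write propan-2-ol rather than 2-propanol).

9,9-difluoroundecan-5-one

The longest carbon chain that includes the carbonyl has 11 carbons, so the parent hydride is undecane.
A ketone (C=O on an internal carbon) is the principal characteristic group, giving the suffix -one.
Choose the numbering such that numbering from this end puts the carbonyl group at C-5 rather than C-7.
This places the carbonyl at C-5; two fluoro groups at C-9.
Assembling the pieces gives 9,9-difluoroundecan-5-one.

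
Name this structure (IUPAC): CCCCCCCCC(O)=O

The longest carbon chain that includes the –COOH group has 9 carbons, so the parent hydride is nonane.
A carboxylic acid (terminal –COOH) is the principal characteristic group, giving the suffix -oic acid.
The numbering direction is chosen so that the carboxylic acid carbon is C-1 by definition.
The name is nonanoic acid.

nonanoic acid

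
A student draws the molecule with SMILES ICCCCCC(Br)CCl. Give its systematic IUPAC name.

The longest continuous carbon chain has 7 atoms, so the parent hydride is heptane.
Choose the numbering such that the substituent locant set {1,2,7} is lower than {1,6,7} at the first point of difference.
This places a bromo group at C-2; a chloro group at C-1; an iodo group at C-7.
Substituent prefixes are cited in alphabetical order (multiplying prefixes like di-/tri- are ignored for ordering).
The name is 2-bromo-1-chloro-7-iodoheptane.

2-bromo-1-chloro-7-iodoheptane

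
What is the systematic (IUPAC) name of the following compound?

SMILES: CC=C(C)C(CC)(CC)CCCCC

The longest chain bearing the multiple bond is 9 carbons long (nonane).
The chain contains a C=C double bond, so the unsaturation ending is -ene.
Number the chain so that numbering from this end puts the double bond at C-2 rather than C-7.
This places the double bond between C-2 and C-3; two ethyl groups at C-4; a methyl group at C-3.
Prefixes are listed alphabetically: ethyl, methyl.
Putting it together: 4,4-diethyl-3-methylnon-2-ene.

4,4-diethyl-3-methylnon-2-ene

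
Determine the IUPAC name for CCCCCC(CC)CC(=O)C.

4-ethylnonan-2-one

The longest carbon chain that includes the carbonyl has 9 carbons, so the parent hydride is nonane.
The principal characteristic group is a ketone (C=O on an internal carbon), named with the suffix -one.
The numbering direction is chosen so that numbering from this end puts the carbonyl group at C-2 rather than C-8.
With this numbering: the carbonyl at C-2; an ethyl group at C-4.
Assembling the pieces gives 4-ethylnonan-2-one.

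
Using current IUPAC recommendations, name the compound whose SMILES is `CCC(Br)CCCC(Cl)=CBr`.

The longest chain bearing the multiple bond is 8 carbons long (octane).
The chain contains a C=C double bond, so the unsaturation ending is -ene.
Number the chain so that numbering from this end puts the double bond at C-1 rather than C-7.
This places the double bond between C-1 and C-2; bromo groups at C-1 and C-6; a chloro group at C-2.
Substituent prefixes are cited in alphabetical order (multiplying prefixes like di-/tri- are ignored for ordering).
Putting it together: 1,6-dibromo-2-chlorooct-1-ene.

1,6-dibromo-2-chlorooct-1-ene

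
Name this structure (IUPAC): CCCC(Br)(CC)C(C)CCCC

The longest continuous carbon chain has 9 atoms, so the parent hydride is nonane.
The numbering direction is chosen so that the substituent locant set {4,4,5} is lower than {5,6,6} at the first point of difference.
That gives a bromo group at C-4; an ethyl group at C-4; a methyl group at C-5.
The substituents are ordered alphabetically, ignoring any di-/tri- multipliers.
Assembling the pieces gives 4-bromo-4-ethyl-5-methylnonane.

4-bromo-4-ethyl-5-methylnonane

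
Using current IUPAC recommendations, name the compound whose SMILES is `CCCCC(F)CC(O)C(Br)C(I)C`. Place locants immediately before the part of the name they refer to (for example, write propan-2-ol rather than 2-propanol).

The longest carbon chain that includes the –OH group has 10 carbons, so the parent hydride is decane.
The principal characteristic group is an alcohol (–OH), named with the suffix -ol.
The numbering direction is chosen so that numbering from this end puts the hydroxyl group at C-4 rather than C-7.
That gives the hydroxyl at C-4; a bromo group at C-3; a fluoro group at C-6; an iodo group at C-2.
Substituent prefixes are cited in alphabetical order (multiplying prefixes like di-/tri- are ignored for ordering).
The name is 3-bromo-6-fluoro-2-iododecan-4-ol.

3-bromo-6-fluoro-2-iododecan-4-ol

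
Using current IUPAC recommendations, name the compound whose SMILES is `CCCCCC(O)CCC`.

nonan-4-ol

The longest chain bearing the –OH group is 9 carbons long (nonane).
The principal characteristic group is an alcohol (–OH), named with the suffix -ol.
Choose the numbering such that numbering from this end puts the hydroxyl group at C-4 rather than C-6.
That gives the hydroxyl at C-4.
Assembling the pieces gives nonan-4-ol.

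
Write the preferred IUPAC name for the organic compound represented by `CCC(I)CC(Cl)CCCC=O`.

The longest chain bearing the –CHO group is 9 carbons long (nonane).
The highest-priority functional group is an aldehyde (terminal –CHO), so the name ends in -al.
The numbering direction is chosen so that the aldehyde carbon is C-1 by definition.
That gives a chloro group at C-5; an iodo group at C-7.
Substituent prefixes are cited in alphabetical order (multiplying prefixes like di-/tri- are ignored for ordering).
The name is 5-chloro-7-iodononanal.

5-chloro-7-iodononanal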